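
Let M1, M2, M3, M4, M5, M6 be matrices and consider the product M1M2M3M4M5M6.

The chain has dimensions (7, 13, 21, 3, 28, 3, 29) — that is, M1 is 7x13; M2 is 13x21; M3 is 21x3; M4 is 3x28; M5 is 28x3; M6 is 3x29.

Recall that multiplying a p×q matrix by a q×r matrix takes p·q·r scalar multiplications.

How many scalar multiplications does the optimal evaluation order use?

Adjacent pairs: M1M2 = 7·13·21 = 1911; M2M3 = 13·21·3 = 819; M3M4 = 21·3·28 = 1764; M4M5 = 3·28·3 = 252; M5M6 = 28·3·29 = 2436.
Length 3: M1..M3: k=1: 0+819+7·13·3=1092; k=2: 1911+0+7·21·3=2352 → min 1092 | M2..M4: k=2: 0+1764+13·21·28=9408; k=3: 819+0+13·3·28=1911 → min 1911 | M3..M5: k=3: 0+252+21·3·3=441; k=4: 1764+0+21·28·3=3528 → min 441 | M4..M6: k=4: 0+2436+3·28·29=4872; k=5: 252+0+3·3·29=513 → min 513.
Length 4: M1..M4: k=1: 0+1911+7·13·28=4459; k=2: 1911+1764+7·21·28=7791; k=3: 1092+0+7·3·28=1680 → min 1680 | M2..M5: k=2: 0+441+13·21·3=1260; k=3: 819+252+13·3·3=1188; k=4: 1911+0+13·28·3=3003 → min 1188 | M3..M6: k=3: 0+513+21·3·29=2340; k=4: 1764+2436+21·28·29=21252; k=5: 441+0+21·3·29=2268 → min 2268.
Length 5: M1..M5: k=1: 0+1188+7·13·3=1461; k=2: 1911+441+7·21·3=2793; k=3: 1092+252+7·3·3=1407; k=4: 1680+0+7·28·3=2268 → min 1407 | M2..M6: k=2: 0+2268+13·21·29=10185; k=3: 819+513+13·3·29=2463; k=4: 1911+2436+13·28·29=14903; k=5: 1188+0+13·3·29=2319 → min 2319.
Length 6: M1..M6: k=1: 0+2319+7·13·29=4958; k=2: 1911+2268+7·21·29=8442; k=3: 1092+513+7·3·29=2214; k=4: 1680+2436+7·28·29=9800; k=5: 1407+0+7·3·29=2016 → min 2016.
Optimal order: (((M1(M2M3))(M4M5))M6) with cost 2016.

2016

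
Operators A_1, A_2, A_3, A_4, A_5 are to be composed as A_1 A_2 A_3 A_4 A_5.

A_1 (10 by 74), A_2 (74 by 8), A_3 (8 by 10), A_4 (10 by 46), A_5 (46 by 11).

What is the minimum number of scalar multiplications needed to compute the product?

Adjacent pairs: A_1A_2 = 10·74·8 = 5920; A_2A_3 = 74·8·10 = 5920; A_3A_4 = 8·10·46 = 3680; A_4A_5 = 10·46·11 = 5060.
Length 3: A_1..A_3: k=1: 0+5920+10·74·10=13320; k=2: 5920+0+10·8·10=6720 → min 6720 | A_2..A_4: k=2: 0+3680+74·8·46=30912; k=3: 5920+0+74·10·46=39960 → min 30912 | A_3..A_5: k=3: 0+5060+8·10·11=5940; k=4: 3680+0+8·46·11=7728 → min 5940.
Length 4: A_1..A_4: k=1: 0+30912+10·74·46=64952; k=2: 5920+3680+10·8·46=13280; k=3: 6720+0+10·10·46=11320 → min 11320 | A_2..A_5: k=2: 0+5940+74·8·11=12452; k=3: 5920+5060+74·10·11=19120; k=4: 30912+0+74·46·11=68356 → min 12452.
Length 5: A_1..A_5: k=1: 0+12452+10·74·11=20592; k=2: 5920+5940+10·8·11=12740; k=3: 6720+5060+10·10·11=12880; k=4: 11320+0+10·46·11=16380 → min 12740.
Optimal order: ((A_1 A_2) (A_3 (A_4 A_5))) with cost 12740.

12740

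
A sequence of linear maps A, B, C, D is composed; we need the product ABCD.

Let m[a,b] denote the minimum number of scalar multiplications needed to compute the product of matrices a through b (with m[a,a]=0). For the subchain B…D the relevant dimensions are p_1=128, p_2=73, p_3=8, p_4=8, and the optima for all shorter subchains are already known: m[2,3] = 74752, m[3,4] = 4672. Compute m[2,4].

m[2,4] = min over k∈[2,3] of m[2,k]+m[k+1,4]+p_{1}·p_k·p_{4}.
k=2: 0 + 4672 + 128·73·8 = 79424; k=3: 74752 + 0 + 128·8·8 = 82944.
Minimum: 79424 at k=2.

79424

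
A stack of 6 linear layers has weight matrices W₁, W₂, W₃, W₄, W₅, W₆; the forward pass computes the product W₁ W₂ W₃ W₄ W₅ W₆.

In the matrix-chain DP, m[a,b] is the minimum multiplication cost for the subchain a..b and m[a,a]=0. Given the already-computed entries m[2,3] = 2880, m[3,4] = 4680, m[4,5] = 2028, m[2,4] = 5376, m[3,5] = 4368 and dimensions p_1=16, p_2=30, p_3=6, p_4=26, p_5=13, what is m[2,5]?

m[2,5] = min over k∈[2,4] of m[2,k]+m[k+1,5]+p_{1}·p_k·p_{5}.
k=2: 0 + 4368 + 16·30·13 = 10608; k=3: 2880 + 2028 + 16·6·13 = 6156; k=4: 5376 + 0 + 16·26·13 = 10784.
Minimum: 6156 at k=3.

6156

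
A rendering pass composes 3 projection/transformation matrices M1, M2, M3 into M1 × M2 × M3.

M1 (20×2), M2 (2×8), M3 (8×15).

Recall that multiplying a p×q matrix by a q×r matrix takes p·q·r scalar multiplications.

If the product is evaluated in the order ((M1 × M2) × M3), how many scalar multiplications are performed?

(M1 × M2): 20×2 by 2×8 → 20×8, cost 20·2·8 = 320
((M1 × M2) × M3): 20×8 by 8×15 → 20×15, cost 20·8·15 = 2400; cumulative 2720
Total: 2720 scalar multiplications.

2720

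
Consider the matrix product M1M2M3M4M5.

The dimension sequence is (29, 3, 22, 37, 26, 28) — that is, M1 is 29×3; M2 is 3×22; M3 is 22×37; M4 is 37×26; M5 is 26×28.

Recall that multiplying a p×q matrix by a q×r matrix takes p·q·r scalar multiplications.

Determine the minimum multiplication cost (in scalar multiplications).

Adjacent pairs: M1M2 = 29·3·22 = 1914; M2M3 = 3·22·37 = 2442; M3M4 = 22·37·26 = 21164; M4M5 = 37·26·28 = 26936.
Length 3: M1..M3: k=1: 0+2442+29·3·37=5661; k=2: 1914+0+29·22·37=25520 → min 5661 | M2..M4: k=2: 0+21164+3·22·26=22880; k=3: 2442+0+3·37·26=5328 → min 5328 | M3..M5: k=3: 0+26936+22·37·28=49728; k=4: 21164+0+22·26·28=37180 → min 37180.
Length 4: M1..M4: k=1: 0+5328+29·3·26=7590; k=2: 1914+21164+29·22·26=39666; k=3: 5661+0+29·37·26=33559 → min 7590 | M2..M5: k=2: 0+37180+3·22·28=39028; k=3: 2442+26936+3·37·28=32486; k=4: 5328+0+3·26·28=7512 → min 7512.
Length 5: M1..M5: k=1: 0+7512+29·3·28=9948; k=2: 1914+37180+29·22·28=56958; k=3: 5661+26936+29·37·28=62641; k=4: 7590+0+29·26·28=28702 → min 9948.
Optimal order: (M1(((M2M3)M4)M5)) with cost 9948.

9948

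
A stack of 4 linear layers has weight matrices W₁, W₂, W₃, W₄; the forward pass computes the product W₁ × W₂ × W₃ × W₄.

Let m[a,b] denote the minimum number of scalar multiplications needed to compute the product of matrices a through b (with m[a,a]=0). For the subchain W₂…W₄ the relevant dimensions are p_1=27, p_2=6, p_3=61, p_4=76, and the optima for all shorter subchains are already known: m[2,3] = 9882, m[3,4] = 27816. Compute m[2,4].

m[2,4] = min over k∈[2,3] of m[2,k]+m[k+1,4]+p_{1}·p_k·p_{4}.
k=2: 0 + 27816 + 27·6·76 = 40128; k=3: 9882 + 0 + 27·61·76 = 135054.
Minimum: 40128 at k=2.

40128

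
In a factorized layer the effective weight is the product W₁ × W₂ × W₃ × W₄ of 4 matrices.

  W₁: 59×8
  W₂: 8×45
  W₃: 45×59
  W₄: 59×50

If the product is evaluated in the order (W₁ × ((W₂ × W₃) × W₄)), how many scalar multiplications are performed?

(W₂ × W₃): 8×45 by 45×59 → 8×59, cost 8·45·59 = 21240
((W₂ × W₃) × W₄): 8×59 by 59×50 → 8×50, cost 8·59·50 = 23600; cumulative 44840
(W₁ × ((W₂ × W₃) × W₄)): 59×8 by 8×50 → 59×50, cost 59·8·50 = 23600; cumulative 68440
Total: 68440 scalar multiplications.

68440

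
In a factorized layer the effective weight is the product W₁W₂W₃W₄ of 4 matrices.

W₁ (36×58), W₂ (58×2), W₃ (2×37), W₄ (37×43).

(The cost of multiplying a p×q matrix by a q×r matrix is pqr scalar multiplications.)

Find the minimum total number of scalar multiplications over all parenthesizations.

Adjacent pairs: W₁W₂ = 36·58·2 = 4176; W₂W₃ = 58·2·37 = 4292; W₃W₄ = 2·37·43 = 3182.
Length 3: W₁..W₃: k=1: 0+4292+36·58·37=81548; k=2: 4176+0+36·2·37=6840 → min 6840 | W₂..W₄: k=2: 0+3182+58·2·43=8170; k=3: 4292+0+58·37·43=96570 → min 8170.
Length 4: W₁..W₄: k=1: 0+8170+36·58·43=97954; k=2: 4176+3182+36·2·43=10454; k=3: 6840+0+36·37·43=64116 → min 10454.
Optimal order: ((W₁W₂)(W₃W₄)) with cost 10454.

10454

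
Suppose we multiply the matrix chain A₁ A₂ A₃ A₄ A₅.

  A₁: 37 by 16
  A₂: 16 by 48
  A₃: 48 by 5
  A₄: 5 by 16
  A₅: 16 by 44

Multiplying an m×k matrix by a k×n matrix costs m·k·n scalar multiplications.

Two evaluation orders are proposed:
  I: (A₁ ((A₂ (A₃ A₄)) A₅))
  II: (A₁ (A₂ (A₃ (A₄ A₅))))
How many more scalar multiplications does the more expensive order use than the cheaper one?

Order I = (A₁ ((A₂ (A₃ A₄)) A₅)): (A₃ A₄): 48×5 by 5×16 → 48×16, cost 48·5·16 = 3840; (A₂ (A₃ A₄)): 16×48 by 48×16 → 16×16, cost 16·48·16 = 12288; cumulative 16128; ((A₂ (A₃ A₄)) A₅): 16×16 by 16×44 → 16×44, cost 16·16·44 = 11264; cumulative 27392; (A₁ ((A₂ (A₃ A₄)) A₅)): 37×16 by 16×44 → 37×44, cost 37·16·44 = 26048; cumulative 53440. Total 53440.
Order II = (A₁ (A₂ (A₃ (A₄ A₅)))): (A₄ A₅): 5×16 by 16×44 → 5×44, cost 5·16·44 = 3520; (A₃ (A₄ A₅)): 48×5 by 5×44 → 48×44, cost 48·5·44 = 10560; cumulative 14080; (A₂ (A₃ (A₄ A₅))): 16×48 by 48×44 → 16×44, cost 16·48·44 = 33792; cumulative 47872; (A₁ (A₂ (A₃ (A₄ A₅)))): 37×16 by 16×44 → 37×44, cost 37·16·44 = 26048; cumulative 73920. Total 73920.
Difference: |53440 − 73920| = 20480.

20480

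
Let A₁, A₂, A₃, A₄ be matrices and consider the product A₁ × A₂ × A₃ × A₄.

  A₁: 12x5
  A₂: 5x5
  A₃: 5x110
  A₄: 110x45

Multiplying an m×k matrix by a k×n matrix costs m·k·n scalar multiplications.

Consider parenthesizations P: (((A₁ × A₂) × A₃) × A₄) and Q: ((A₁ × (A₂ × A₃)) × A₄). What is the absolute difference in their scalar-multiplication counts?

2450

Order P = (((A₁ × A₂) × A₃) × A₄): (A₁ × A₂): 12×5 by 5×5 → 12×5, cost 12·5·5 = 300; ((A₁ × A₂) × A₃): 12×5 by 5×110 → 12×110, cost 12·5·110 = 6600; cumulative 6900; (((A₁ × A₂) × A₃) × A₄): 12×110 by 110×45 → 12×45, cost 12·110·45 = 59400; cumulative 66300. Total 66300.
Order Q = ((A₁ × (A₂ × A₃)) × A₄): (A₂ × A₃): 5×5 by 5×110 → 5×110, cost 5·5·110 = 2750; (A₁ × (A₂ × A₃)): 12×5 by 5×110 → 12×110, cost 12·5·110 = 6600; cumulative 9350; ((A₁ × (A₂ × A₃)) × A₄): 12×110 by 110×45 → 12×45, cost 12·110·45 = 59400; cumulative 68750. Total 68750.
Difference: |66300 − 68750| = 2450.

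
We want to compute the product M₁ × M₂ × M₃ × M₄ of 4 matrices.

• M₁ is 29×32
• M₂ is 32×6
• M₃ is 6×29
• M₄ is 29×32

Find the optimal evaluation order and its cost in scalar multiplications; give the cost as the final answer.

16704

Adjacent pairs: M₁M₂ = 29·32·6 = 5568; M₂M₃ = 32·6·29 = 5568; M₃M₄ = 6·29·32 = 5568.
Length 3: M₁..M₃: k=1: 0+5568+29·32·29=32480; k=2: 5568+0+29·6·29=10614 → min 10614 | M₂..M₄: k=2: 0+5568+32·6·32=11712; k=3: 5568+0+32·29·32=35264 → min 11712.
Length 4: M₁..M₄: k=1: 0+11712+29·32·32=41408; k=2: 5568+5568+29·6·32=16704; k=3: 10614+0+29·29·32=37526 → min 16704.
Optimal parenthesization: ((M₁ × M₂) × (M₃ × M₄)) with cost 16704.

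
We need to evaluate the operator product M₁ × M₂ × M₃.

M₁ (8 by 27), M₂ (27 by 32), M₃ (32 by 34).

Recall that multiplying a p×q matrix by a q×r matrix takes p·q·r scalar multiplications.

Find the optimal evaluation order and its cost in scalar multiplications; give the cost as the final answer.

(M₁ × (M₂ × M₃)): cost 36720.
((M₁ × M₂) × M₃): cost 15616.
Optimal: ((M₁ × M₂) × M₃) with cost 15616.

15616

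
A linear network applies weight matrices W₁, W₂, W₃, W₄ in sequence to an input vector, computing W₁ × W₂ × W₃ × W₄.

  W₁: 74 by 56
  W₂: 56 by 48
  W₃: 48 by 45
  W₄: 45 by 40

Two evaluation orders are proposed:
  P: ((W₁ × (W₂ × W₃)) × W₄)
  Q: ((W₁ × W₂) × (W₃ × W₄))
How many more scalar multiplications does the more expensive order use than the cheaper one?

Order P = ((W₁ × (W₂ × W₃)) × W₄): (W₂ × W₃): 56×48 by 48×45 → 56×45, cost 56·48·45 = 120960; (W₁ × (W₂ × W₃)): 74×56 by 56×45 → 74×45, cost 74·56·45 = 186480; cumulative 307440; ((W₁ × (W₂ × W₃)) × W₄): 74×45 by 45×40 → 74×40, cost 74·45·40 = 133200; cumulative 440640. Total 440640.
Order Q = ((W₁ × W₂) × (W₃ × W₄)): (W₁ × W₂): 74×56 by 56×48 → 74×48, cost 74·56·48 = 198912; (W₃ × W₄): 48×45 by 45×40 → 48×40, cost 48·45·40 = 86400; ((W₁ × W₂) × (W₃ × W₄)): 74×48 by 48×40 → 74×40, cost 74·48·40 = 142080; cumulative 427392. Total 427392.
Difference: |440640 − 427392| = 13248.

13248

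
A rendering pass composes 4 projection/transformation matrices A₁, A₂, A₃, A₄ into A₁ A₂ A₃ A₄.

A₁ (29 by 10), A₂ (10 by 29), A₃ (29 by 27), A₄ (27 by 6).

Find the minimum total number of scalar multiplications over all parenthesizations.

Adjacent pairs: A₁A₂ = 29·10·29 = 8410; A₂A₃ = 10·29·27 = 7830; A₃A₄ = 29·27·6 = 4698.
Length 3: A₁..A₃: k=1: 0+7830+29·10·27=15660; k=2: 8410+0+29·29·27=31117 → min 15660 | A₂..A₄: k=2: 0+4698+10·29·6=6438; k=3: 7830+0+10·27·6=9450 → min 6438.
Length 4: A₁..A₄: k=1: 0+6438+29·10·6=8178; k=2: 8410+4698+29·29·6=18154; k=3: 15660+0+29·27·6=20358 → min 8178.
Optimal order: (A₁ (A₂ (A₃ A₄))) with cost 8178.

8178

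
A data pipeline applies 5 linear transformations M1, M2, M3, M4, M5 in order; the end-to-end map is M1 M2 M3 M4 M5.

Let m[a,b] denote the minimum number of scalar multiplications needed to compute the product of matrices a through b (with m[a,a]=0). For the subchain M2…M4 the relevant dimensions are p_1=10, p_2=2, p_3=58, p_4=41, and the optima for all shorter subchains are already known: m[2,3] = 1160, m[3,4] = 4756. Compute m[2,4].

5576

m[2,4] = min over k∈[2,3] of m[2,k]+m[k+1,4]+p_{1}·p_k·p_{4}.
k=2: 0 + 4756 + 10·2·41 = 5576; k=3: 1160 + 0 + 10·58·41 = 24940.
Minimum: 5576 at k=2.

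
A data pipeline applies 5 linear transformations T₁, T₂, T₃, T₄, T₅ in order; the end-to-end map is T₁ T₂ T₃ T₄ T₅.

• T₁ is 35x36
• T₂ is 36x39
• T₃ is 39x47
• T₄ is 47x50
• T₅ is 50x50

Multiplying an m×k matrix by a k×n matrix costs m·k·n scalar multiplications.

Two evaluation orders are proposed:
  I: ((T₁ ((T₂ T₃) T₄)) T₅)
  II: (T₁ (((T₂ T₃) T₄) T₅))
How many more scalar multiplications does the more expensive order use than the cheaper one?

2500

Order I = ((T₁ ((T₂ T₃) T₄)) T₅): (T₂ T₃): 36×39 by 39×47 → 36×47, cost 36·39·47 = 65988; ((T₂ T₃) T₄): 36×47 by 47×50 → 36×50, cost 36·47·50 = 84600; cumulative 150588; (T₁ ((T₂ T₃) T₄)): 35×36 by 36×50 → 35×50, cost 35·36·50 = 63000; cumulative 213588; ((T₁ ((T₂ T₃) T₄)) T₅): 35×50 by 50×50 → 35×50, cost 35·50·50 = 87500; cumulative 301088. Total 301088.
Order II = (T₁ (((T₂ T₃) T₄) T₅)): (T₂ T₃): 36×39 by 39×47 → 36×47, cost 36·39·47 = 65988; ((T₂ T₃) T₄): 36×47 by 47×50 → 36×50, cost 36·47·50 = 84600; cumulative 150588; (((T₂ T₃) T₄) T₅): 36×50 by 50×50 → 36×50, cost 36·50·50 = 90000; cumulative 240588; (T₁ (((T₂ T₃) T₄) T₅)): 35×36 by 36×50 → 35×50, cost 35·36·50 = 63000; cumulative 303588. Total 303588.
Difference: |301088 − 303588| = 2500.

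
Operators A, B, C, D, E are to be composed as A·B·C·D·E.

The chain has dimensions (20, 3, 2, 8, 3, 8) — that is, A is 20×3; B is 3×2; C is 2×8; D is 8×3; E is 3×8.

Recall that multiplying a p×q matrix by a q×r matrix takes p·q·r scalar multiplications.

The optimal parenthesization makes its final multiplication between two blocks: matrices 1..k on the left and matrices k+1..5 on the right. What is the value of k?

2

Adjacent pairs: AB = 20·3·2 = 120; BC = 3·2·8 = 48; CD = 2·8·3 = 48; DE = 8·3·8 = 192.
Length 3: A..C: k=1: 0+48+20·3·8=528; k=2: 120+0+20·2·8=440 → min 440 | B..D: k=2: 0+48+3·2·3=66; k=3: 48+0+3·8·3=120 → min 66 | C..E: k=3: 0+192+2·8·8=320; k=4: 48+0+2·3·8=96 → min 96.
Length 4: A..D: k=1: 0+66+20·3·3=246; k=2: 120+48+20·2·3=288; k=3: 440+0+20·8·3=920 → min 246 | B..E: k=2: 0+96+3·2·8=144; k=3: 48+192+3·8·8=432; k=4: 66+0+3·3·8=138 → min 138.
Top-level splits: k=1: (A..A)·(B..E) → 0+138+20·3·8 = 618; k=2: (A..B)·(C..E) → 120+96+20·2·8 = 536; k=3: (A..C)·(D..E) → 440+192+20·8·8 = 1912; k=4: (A..D)·(E..E) → 246+0+20·3·8 = 726.
Best split is after B, i.e. k = 2.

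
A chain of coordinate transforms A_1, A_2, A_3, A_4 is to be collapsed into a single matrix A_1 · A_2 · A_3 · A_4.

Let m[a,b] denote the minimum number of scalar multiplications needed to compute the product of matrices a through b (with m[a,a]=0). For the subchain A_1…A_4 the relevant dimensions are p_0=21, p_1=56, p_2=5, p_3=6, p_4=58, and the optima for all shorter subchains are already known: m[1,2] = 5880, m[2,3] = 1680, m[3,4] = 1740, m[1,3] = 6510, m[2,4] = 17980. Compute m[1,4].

13710

m[1,4] = min over k∈[1,3] of m[1,k]+m[k+1,4]+p_{0}·p_k·p_{4}.
k=1: 0 + 17980 + 21·56·58 = 86188; k=2: 5880 + 1740 + 21·5·58 = 13710; k=3: 6510 + 0 + 21·6·58 = 13818.
Minimum: 13710 at k=2.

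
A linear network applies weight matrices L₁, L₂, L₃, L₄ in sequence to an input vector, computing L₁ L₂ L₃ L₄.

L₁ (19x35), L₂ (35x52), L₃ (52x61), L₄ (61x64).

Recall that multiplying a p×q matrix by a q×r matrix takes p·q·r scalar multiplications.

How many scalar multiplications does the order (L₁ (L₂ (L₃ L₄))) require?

362048

(L₃ L₄): 52×61 by 61×64 → 52×64, cost 52·61·64 = 203008
(L₂ (L₃ L₄)): 35×52 by 52×64 → 35×64, cost 35·52·64 = 116480; cumulative 319488
(L₁ (L₂ (L₃ L₄))): 19×35 by 35×64 → 19×64, cost 19·35·64 = 42560; cumulative 362048
Total: 362048 scalar multiplications.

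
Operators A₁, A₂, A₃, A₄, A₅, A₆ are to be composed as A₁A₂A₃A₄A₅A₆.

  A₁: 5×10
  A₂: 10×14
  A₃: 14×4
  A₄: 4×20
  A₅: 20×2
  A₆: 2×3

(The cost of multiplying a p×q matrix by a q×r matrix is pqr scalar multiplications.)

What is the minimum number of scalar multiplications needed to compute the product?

Adjacent pairs: A₁A₂ = 5·10·14 = 700; A₂A₃ = 10·14·4 = 560; A₃A₄ = 14·4·20 = 1120; A₄A₅ = 4·20·2 = 160; A₅A₆ = 20·2·3 = 120.
Length 3: A₁..A₃: k=1: 0+560+5·10·4=760; k=2: 700+0+5·14·4=980 → min 760 | A₂..A₄: k=2: 0+1120+10·14·20=3920; k=3: 560+0+10·4·20=1360 → min 1360 | A₃..A₅: k=3: 0+160+14·4·2=272; k=4: 1120+0+14·20·2=1680 → min 272 | A₄..A₆: k=4: 0+120+4·20·3=360; k=5: 160+0+4·2·3=184 → min 184.
Length 4: A₁..A₄: k=1: 0+1360+5·10·20=2360; k=2: 700+1120+5·14·20=3220; k=3: 760+0+5·4·20=1160 → min 1160 | A₂..A₅: k=2: 0+272+10·14·2=552; k=3: 560+160+10·4·2=800; k=4: 1360+0+10·20·2=1760 → min 552 | A₃..A₆: k=3: 0+184+14·4·3=352; k=4: 1120+120+14·20·3=2080; k=5: 272+0+14·2·3=356 → min 352.
Length 5: A₁..A₅: k=1: 0+552+5·10·2=652; k=2: 700+272+5·14·2=1112; k=3: 760+160+5·4·2=960; k=4: 1160+0+5·20·2=1360 → min 652 | A₂..A₆: k=2: 0+352+10·14·3=772; k=3: 560+184+10·4·3=864; k=4: 1360+120+10·20·3=2080; k=5: 552+0+10·2·3=612 → min 612.
Length 6: A₁..A₆: k=1: 0+612+5·10·3=762; k=2: 700+352+5·14·3=1262; k=3: 760+184+5·4·3=1004; k=4: 1160+120+5·20·3=1580; k=5: 652+0+5·2·3=682 → min 682.
Optimal order: ((A₁(A₂(A₃(A₄A₅))))A₆) with cost 682.

682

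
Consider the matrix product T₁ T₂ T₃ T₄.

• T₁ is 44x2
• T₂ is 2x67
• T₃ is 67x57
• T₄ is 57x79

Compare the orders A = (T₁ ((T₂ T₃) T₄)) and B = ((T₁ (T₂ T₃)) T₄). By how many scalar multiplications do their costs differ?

187190

Order A = (T₁ ((T₂ T₃) T₄)): (T₂ T₃): 2×67 by 67×57 → 2×57, cost 2·67·57 = 7638; ((T₂ T₃) T₄): 2×57 by 57×79 → 2×79, cost 2·57·79 = 9006; cumulative 16644; (T₁ ((T₂ T₃) T₄)): 44×2 by 2×79 → 44×79, cost 44·2·79 = 6952; cumulative 23596. Total 23596.
Order B = ((T₁ (T₂ T₃)) T₄): (T₂ T₃): 2×67 by 67×57 → 2×57, cost 2·67·57 = 7638; (T₁ (T₂ T₃)): 44×2 by 2×57 → 44×57, cost 44·2·57 = 5016; cumulative 12654; ((T₁ (T₂ T₃)) T₄): 44×57 by 57×79 → 44×79, cost 44·57·79 = 198132; cumulative 210786. Total 210786.
Difference: |23596 − 210786| = 187190.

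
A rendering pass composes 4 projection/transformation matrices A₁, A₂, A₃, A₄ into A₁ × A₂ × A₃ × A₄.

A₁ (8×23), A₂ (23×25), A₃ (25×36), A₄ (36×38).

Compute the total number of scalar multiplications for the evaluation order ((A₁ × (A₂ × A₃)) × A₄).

(A₂ × A₃): 23×25 by 25×36 → 23×36, cost 23·25·36 = 20700
(A₁ × (A₂ × A₃)): 8×23 by 23×36 → 8×36, cost 8·23·36 = 6624; cumulative 27324
((A₁ × (A₂ × A₃)) × A₄): 8×36 by 36×38 → 8×38, cost 8·36·38 = 10944; cumulative 38268
Total: 38268 scalar multiplications.

38268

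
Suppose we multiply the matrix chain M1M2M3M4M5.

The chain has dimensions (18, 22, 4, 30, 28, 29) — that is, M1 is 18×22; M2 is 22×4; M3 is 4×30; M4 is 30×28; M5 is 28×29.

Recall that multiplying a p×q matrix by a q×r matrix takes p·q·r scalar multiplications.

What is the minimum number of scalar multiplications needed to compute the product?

Adjacent pairs: M1M2 = 18·22·4 = 1584; M2M3 = 22·4·30 = 2640; M3M4 = 4·30·28 = 3360; M4M5 = 30·28·29 = 24360.
Length 3: M1..M3: k=1: 0+2640+18·22·30=14520; k=2: 1584+0+18·4·30=3744 → min 3744 | M2..M4: k=2: 0+3360+22·4·28=5824; k=3: 2640+0+22·30·28=21120 → min 5824 | M3..M5: k=3: 0+24360+4·30·29=27840; k=4: 3360+0+4·28·29=6608 → min 6608.
Length 4: M1..M4: k=1: 0+5824+18·22·28=16912; k=2: 1584+3360+18·4·28=6960; k=3: 3744+0+18·30·28=18864 → min 6960 | M2..M5: k=2: 0+6608+22·4·29=9160; k=3: 2640+24360+22·30·29=46140; k=4: 5824+0+22·28·29=23688 → min 9160.
Length 5: M1..M5: k=1: 0+9160+18·22·29=20644; k=2: 1584+6608+18·4·29=10280; k=3: 3744+24360+18·30·29=43764; k=4: 6960+0+18·28·29=21576 → min 10280.
Optimal order: ((M1M2)((M3M4)M5)) with cost 10280.

10280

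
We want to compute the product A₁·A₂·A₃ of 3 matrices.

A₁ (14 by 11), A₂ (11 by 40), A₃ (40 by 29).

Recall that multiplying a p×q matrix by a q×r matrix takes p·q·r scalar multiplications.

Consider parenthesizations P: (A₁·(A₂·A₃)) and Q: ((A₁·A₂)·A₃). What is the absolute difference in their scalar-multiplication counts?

Order P = (A₁·(A₂·A₃)): (A₂·A₃): 11×40 by 40×29 → 11×29, cost 11·40·29 = 12760; (A₁·(A₂·A₃)): 14×11 by 11×29 → 14×29, cost 14·11·29 = 4466; cumulative 17226. Total 17226.
Order Q = ((A₁·A₂)·A₃): (A₁·A₂): 14×11 by 11×40 → 14×40, cost 14·11·40 = 6160; ((A₁·A₂)·A₃): 14×40 by 40×29 → 14×29, cost 14·40·29 = 16240; cumulative 22400. Total 22400.
Difference: |17226 − 22400| = 5174.

5174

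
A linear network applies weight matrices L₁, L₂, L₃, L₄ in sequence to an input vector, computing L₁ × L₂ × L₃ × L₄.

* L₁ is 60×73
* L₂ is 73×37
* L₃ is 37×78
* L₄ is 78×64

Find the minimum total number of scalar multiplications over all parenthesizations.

Adjacent pairs: L₁L₂ = 60·73·37 = 162060; L₂L₃ = 73·37·78 = 210678; L₃L₄ = 37·78·64 = 184704.
Length 3: L₁..L₃: k=1: 0+210678+60·73·78=552318; k=2: 162060+0+60·37·78=335220 → min 335220 | L₂..L₄: k=2: 0+184704+73·37·64=357568; k=3: 210678+0+73·78·64=575094 → min 357568.
Length 4: L₁..L₄: k=1: 0+357568+60·73·64=637888; k=2: 162060+184704+60·37·64=488844; k=3: 335220+0+60·78·64=634740 → min 488844.
Optimal order: ((L₁ × L₂) × (L₃ × L₄)) with cost 488844.

488844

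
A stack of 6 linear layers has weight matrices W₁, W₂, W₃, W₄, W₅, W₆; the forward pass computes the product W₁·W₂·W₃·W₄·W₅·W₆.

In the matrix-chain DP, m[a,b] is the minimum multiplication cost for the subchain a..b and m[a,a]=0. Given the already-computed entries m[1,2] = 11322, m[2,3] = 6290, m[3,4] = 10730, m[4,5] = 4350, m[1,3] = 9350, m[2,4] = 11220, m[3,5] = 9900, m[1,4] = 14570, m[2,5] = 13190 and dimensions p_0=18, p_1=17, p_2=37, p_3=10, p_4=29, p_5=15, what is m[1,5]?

m[1,5] = min over k∈[1,4] of m[1,k]+m[k+1,5]+p_{0}·p_k·p_{5}.
k=1: 0 + 13190 + 18·17·15 = 17780; k=2: 11322 + 9900 + 18·37·15 = 31212; k=3: 9350 + 4350 + 18·10·15 = 16400; k=4: 14570 + 0 + 18·29·15 = 22400.
Minimum: 16400 at k=3.

16400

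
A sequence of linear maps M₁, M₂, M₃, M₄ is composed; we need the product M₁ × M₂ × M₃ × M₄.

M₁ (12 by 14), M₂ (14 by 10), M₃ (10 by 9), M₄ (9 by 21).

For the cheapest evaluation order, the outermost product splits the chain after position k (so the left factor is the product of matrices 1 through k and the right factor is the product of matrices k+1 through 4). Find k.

Adjacent pairs: M₁M₂ = 12·14·10 = 1680; M₂M₃ = 14·10·9 = 1260; M₃M₄ = 10·9·21 = 1890.
Length 3: M₁..M₃: k=1: 0+1260+12·14·9=2772; k=2: 1680+0+12·10·9=2760 → min 2760 | M₂..M₄: k=2: 0+1890+14·10·21=4830; k=3: 1260+0+14·9·21=3906 → min 3906.
Top-level splits: k=1: (M₁..M₁)·(M₂..M₄) → 0+3906+12·14·21 = 7434; k=2: (M₁..M₂)·(M₃..M₄) → 1680+1890+12·10·21 = 6090; k=3: (M₁..M₃)·(M₄..M₄) → 2760+0+12·9·21 = 5028.
Best split is after M₃, i.e. k = 3.

3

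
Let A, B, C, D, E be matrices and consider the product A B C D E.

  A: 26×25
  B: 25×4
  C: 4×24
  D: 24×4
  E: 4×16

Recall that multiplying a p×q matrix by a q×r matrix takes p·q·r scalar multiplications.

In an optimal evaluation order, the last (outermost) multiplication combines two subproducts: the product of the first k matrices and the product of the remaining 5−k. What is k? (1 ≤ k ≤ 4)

2

Adjacent pairs: AB = 26·25·4 = 2600; BC = 25·4·24 = 2400; CD = 4·24·4 = 384; DE = 24·4·16 = 1536.
Length 3: A..C: k=1: 0+2400+26·25·24=18000; k=2: 2600+0+26·4·24=5096 → min 5096 | B..D: k=2: 0+384+25·4·4=784; k=3: 2400+0+25·24·4=4800 → min 784 | C..E: k=3: 0+1536+4·24·16=3072; k=4: 384+0+4·4·16=640 → min 640.
Length 4: A..D: k=1: 0+784+26·25·4=3384; k=2: 2600+384+26·4·4=3400; k=3: 5096+0+26·24·4=7592 → min 3384 | B..E: k=2: 0+640+25·4·16=2240; k=3: 2400+1536+25·24·16=13536; k=4: 784+0+25·4·16=2384 → min 2240.
Top-level splits: k=1: (A..A)·(B..E) → 0+2240+26·25·16 = 12640; k=2: (A..B)·(C..E) → 2600+640+26·4·16 = 4904; k=3: (A..C)·(D..E) → 5096+1536+26·24·16 = 16616; k=4: (A..D)·(E..E) → 3384+0+26·4·16 = 5048.
Best split is after B, i.e. k = 2.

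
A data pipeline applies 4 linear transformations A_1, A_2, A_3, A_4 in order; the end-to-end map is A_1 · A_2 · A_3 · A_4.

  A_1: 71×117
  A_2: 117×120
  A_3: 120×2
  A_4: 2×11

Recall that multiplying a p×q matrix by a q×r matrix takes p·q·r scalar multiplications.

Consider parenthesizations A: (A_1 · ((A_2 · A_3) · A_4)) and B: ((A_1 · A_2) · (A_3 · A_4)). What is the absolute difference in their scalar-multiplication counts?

Order A = (A_1 · ((A_2 · A_3) · A_4)): (A_2 · A_3): 117×120 by 120×2 → 117×2, cost 117·120·2 = 28080; ((A_2 · A_3) · A_4): 117×2 by 2×11 → 117×11, cost 117·2·11 = 2574; cumulative 30654; (A_1 · ((A_2 · A_3) · A_4)): 71×117 by 117×11 → 71×11, cost 71·117·11 = 91377; cumulative 122031. Total 122031.
Order B = ((A_1 · A_2) · (A_3 · A_4)): (A_1 · A_2): 71×117 by 117×120 → 71×120, cost 71·117·120 = 996840; (A_3 · A_4): 120×2 by 2×11 → 120×11, cost 120·2·11 = 2640; ((A_1 · A_2) · (A_3 · A_4)): 71×120 by 120×11 → 71×11, cost 71·120·11 = 93720; cumulative 1093200. Total 1093200.
Difference: |122031 − 1093200| = 971169.

971169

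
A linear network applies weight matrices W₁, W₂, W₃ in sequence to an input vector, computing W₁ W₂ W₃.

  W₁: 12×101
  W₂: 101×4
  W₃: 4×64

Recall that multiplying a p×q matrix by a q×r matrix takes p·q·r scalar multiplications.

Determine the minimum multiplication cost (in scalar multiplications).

7920

Order (W₁ (W₂ W₃)): (W₂ W₃): 101×4 by 4×64 → 101×64, cost 101·4·64 = 25856; (W₁ (W₂ W₃)): 12×101 by 101×64 → 12×64, cost 12·101·64 = 77568; cumulative 103424. Total 103424.
Order ((W₁ W₂) W₃): (W₁ W₂): 12×101 by 101×4 → 12×4, cost 12·101·4 = 4848; ((W₁ W₂) W₃): 12×4 by 4×64 → 12×64, cost 12·4·64 = 3072; cumulative 7920. Total 7920.
Minimum: 7920.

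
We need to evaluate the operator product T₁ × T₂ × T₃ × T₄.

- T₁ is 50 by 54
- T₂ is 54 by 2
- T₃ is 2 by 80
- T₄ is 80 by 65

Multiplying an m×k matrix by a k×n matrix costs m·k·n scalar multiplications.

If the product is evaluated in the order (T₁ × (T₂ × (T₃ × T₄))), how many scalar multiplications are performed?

192920

(T₃ × T₄): 2×80 by 80×65 → 2×65, cost 2·80·65 = 10400
(T₂ × (T₃ × T₄)): 54×2 by 2×65 → 54×65, cost 54·2·65 = 7020; cumulative 17420
(T₁ × (T₂ × (T₃ × T₄))): 50×54 by 54×65 → 50×65, cost 50·54·65 = 175500; cumulative 192920
Total: 192920 scalar multiplications.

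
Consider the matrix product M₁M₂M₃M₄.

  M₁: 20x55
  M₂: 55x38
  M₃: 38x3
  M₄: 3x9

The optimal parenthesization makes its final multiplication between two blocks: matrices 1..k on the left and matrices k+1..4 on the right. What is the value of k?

Adjacent pairs: M₁M₂ = 20·55·38 = 41800; M₂M₃ = 55·38·3 = 6270; M₃M₄ = 38·3·9 = 1026.
Length 3: M₁..M₃: k=1: 0+6270+20·55·3=9570; k=2: 41800+0+20·38·3=44080 → min 9570 | M₂..M₄: k=2: 0+1026+55·38·9=19836; k=3: 6270+0+55·3·9=7755 → min 7755.
Top-level splits: k=1: (M₁..M₁)·(M₂..M₄) → 0+7755+20·55·9 = 17655; k=2: (M₁..M₂)·(M₃..M₄) → 41800+1026+20·38·9 = 49666; k=3: (M₁..M₃)·(M₄..M₄) → 9570+0+20·3·9 = 10110.
Best split is after M₃, i.e. k = 3.

3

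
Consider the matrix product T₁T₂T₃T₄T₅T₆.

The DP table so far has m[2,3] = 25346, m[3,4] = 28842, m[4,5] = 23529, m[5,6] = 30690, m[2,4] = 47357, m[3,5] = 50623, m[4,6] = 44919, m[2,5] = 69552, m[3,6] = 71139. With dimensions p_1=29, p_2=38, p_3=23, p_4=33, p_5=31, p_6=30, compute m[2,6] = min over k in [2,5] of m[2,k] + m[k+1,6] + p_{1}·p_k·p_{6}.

m[2,6] = min over k∈[2,5] of m[2,k]+m[k+1,6]+p_{1}·p_k·p_{6}.
k=2: 0 + 71139 + 29·38·30 = 104199; k=3: 25346 + 44919 + 29·23·30 = 90275; k=4: 47357 + 30690 + 29·33·30 = 106757; k=5: 69552 + 0 + 29·31·30 = 96522.
Minimum: 90275 at k=3.

90275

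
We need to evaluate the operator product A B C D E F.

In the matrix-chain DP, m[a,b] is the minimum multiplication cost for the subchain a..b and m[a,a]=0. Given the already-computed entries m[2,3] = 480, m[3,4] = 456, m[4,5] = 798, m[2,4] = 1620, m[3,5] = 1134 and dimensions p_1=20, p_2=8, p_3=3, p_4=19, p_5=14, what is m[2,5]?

m[2,5] = min over k∈[2,4] of m[2,k]+m[k+1,5]+p_{1}·p_k·p_{5}.
k=2: 0 + 1134 + 20·8·14 = 3374; k=3: 480 + 798 + 20·3·14 = 2118; k=4: 1620 + 0 + 20·19·14 = 6940.
Minimum: 2118 at k=3.

2118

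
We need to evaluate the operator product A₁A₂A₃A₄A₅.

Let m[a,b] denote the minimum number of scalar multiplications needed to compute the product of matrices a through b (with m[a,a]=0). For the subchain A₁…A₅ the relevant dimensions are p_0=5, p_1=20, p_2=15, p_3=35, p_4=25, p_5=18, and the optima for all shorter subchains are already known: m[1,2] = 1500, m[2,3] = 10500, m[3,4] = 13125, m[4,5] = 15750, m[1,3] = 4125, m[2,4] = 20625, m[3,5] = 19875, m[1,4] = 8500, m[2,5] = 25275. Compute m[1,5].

10750

m[1,5] = min over k∈[1,4] of m[1,k]+m[k+1,5]+p_{0}·p_k·p_{5}.
k=1: 0 + 25275 + 5·20·18 = 27075; k=2: 1500 + 19875 + 5·15·18 = 22725; k=3: 4125 + 15750 + 5·35·18 = 23025; k=4: 8500 + 0 + 5·25·18 = 10750.
Minimum: 10750 at k=4.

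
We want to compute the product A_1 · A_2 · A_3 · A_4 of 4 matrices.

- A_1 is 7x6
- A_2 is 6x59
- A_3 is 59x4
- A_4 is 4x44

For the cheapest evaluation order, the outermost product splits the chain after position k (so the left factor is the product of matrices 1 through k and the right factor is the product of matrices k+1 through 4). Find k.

3

Adjacent pairs: A_1A_2 = 7·6·59 = 2478; A_2A_3 = 6·59·4 = 1416; A_3A_4 = 59·4·44 = 10384.
Length 3: A_1..A_3: k=1: 0+1416+7·6·4=1584; k=2: 2478+0+7·59·4=4130 → min 1584 | A_2..A_4: k=2: 0+10384+6·59·44=25960; k=3: 1416+0+6·4·44=2472 → min 2472.
Top-level splits: k=1: (A_1..A_1)·(A_2..A_4) → 0+2472+7·6·44 = 4320; k=2: (A_1..A_2)·(A_3..A_4) → 2478+10384+7·59·44 = 31034; k=3: (A_1..A_3)·(A_4..A_4) → 1584+0+7·4·44 = 2816.
Best split is after A_3, i.e. k = 3.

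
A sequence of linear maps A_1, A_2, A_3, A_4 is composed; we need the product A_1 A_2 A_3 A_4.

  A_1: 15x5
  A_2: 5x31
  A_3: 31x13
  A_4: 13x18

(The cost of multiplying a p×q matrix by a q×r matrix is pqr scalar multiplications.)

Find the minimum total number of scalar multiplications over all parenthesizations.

4535

Adjacent pairs: A_1A_2 = 15·5·31 = 2325; A_2A_3 = 5·31·13 = 2015; A_3A_4 = 31·13·18 = 7254.
Length 3: A_1..A_3: k=1: 0+2015+15·5·13=2990; k=2: 2325+0+15·31·13=8370 → min 2990 | A_2..A_4: k=2: 0+7254+5·31·18=10044; k=3: 2015+0+5·13·18=3185 → min 3185.
Length 4: A_1..A_4: k=1: 0+3185+15·5·18=4535; k=2: 2325+7254+15·31·18=17949; k=3: 2990+0+15·13·18=6500 → min 4535.
Optimal order: (A_1 ((A_2 A_3) A_4)) with cost 4535.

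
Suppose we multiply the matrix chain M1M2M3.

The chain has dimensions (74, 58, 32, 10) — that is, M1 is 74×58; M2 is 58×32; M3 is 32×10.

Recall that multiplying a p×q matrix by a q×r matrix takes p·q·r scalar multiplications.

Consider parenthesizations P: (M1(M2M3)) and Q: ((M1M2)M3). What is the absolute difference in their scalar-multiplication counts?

Order P = (M1(M2M3)): (M2M3): 58×32 by 32×10 → 58×10, cost 58·32·10 = 18560; (M1(M2M3)): 74×58 by 58×10 → 74×10, cost 74·58·10 = 42920; cumulative 61480. Total 61480.
Order Q = ((M1M2)M3): (M1M2): 74×58 by 58×32 → 74×32, cost 74·58·32 = 137344; ((M1M2)M3): 74×32 by 32×10 → 74×10, cost 74·32·10 = 23680; cumulative 161024. Total 161024.
Difference: |61480 − 161024| = 99544.

99544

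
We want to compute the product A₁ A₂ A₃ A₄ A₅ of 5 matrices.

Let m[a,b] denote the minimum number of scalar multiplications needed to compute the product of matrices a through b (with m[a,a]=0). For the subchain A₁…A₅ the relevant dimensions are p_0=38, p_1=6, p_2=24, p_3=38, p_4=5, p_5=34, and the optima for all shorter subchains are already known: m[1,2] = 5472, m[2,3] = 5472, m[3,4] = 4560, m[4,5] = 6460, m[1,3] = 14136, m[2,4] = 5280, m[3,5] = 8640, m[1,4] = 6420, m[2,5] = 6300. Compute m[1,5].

12880

m[1,5] = min over k∈[1,4] of m[1,k]+m[k+1,5]+p_{0}·p_k·p_{5}.
k=1: 0 + 6300 + 38·6·34 = 14052; k=2: 5472 + 8640 + 38·24·34 = 45120; k=3: 14136 + 6460 + 38·38·34 = 69692; k=4: 6420 + 0 + 38·5·34 = 12880.
Minimum: 12880 at k=4.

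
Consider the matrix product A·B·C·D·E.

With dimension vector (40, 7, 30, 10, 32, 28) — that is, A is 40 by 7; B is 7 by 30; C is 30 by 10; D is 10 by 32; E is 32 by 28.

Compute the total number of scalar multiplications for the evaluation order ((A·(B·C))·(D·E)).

(B·C): 7×30 by 30×10 → 7×10, cost 7·30·10 = 2100
(A·(B·C)): 40×7 by 7×10 → 40×10, cost 40·7·10 = 2800; cumulative 4900
(D·E): 10×32 by 32×28 → 10×28, cost 10·32·28 = 8960
((A·(B·C))·(D·E)): 40×10 by 10×28 → 40×28, cost 40·10·28 = 11200; cumulative 25060
Total: 25060 scalar multiplications.

25060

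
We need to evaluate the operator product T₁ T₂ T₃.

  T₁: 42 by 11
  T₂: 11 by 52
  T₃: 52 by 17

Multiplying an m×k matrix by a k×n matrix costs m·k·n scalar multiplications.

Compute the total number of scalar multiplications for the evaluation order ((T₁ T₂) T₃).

61152

(T₁ T₂): 42×11 by 11×52 → 42×52, cost 42·11·52 = 24024
((T₁ T₂) T₃): 42×52 by 52×17 → 42×17, cost 42·52·17 = 37128; cumulative 61152
Total: 61152 scalar multiplications.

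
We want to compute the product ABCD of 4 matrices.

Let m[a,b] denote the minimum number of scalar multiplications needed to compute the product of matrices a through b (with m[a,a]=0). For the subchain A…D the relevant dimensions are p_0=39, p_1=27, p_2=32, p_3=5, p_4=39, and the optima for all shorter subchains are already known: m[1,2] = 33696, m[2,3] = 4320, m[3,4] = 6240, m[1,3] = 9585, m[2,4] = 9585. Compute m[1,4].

17190

m[1,4] = min over k∈[1,3] of m[1,k]+m[k+1,4]+p_{0}·p_k·p_{4}.
k=1: 0 + 9585 + 39·27·39 = 50652; k=2: 33696 + 6240 + 39·32·39 = 88608; k=3: 9585 + 0 + 39·5·39 = 17190.
Minimum: 17190 at k=3.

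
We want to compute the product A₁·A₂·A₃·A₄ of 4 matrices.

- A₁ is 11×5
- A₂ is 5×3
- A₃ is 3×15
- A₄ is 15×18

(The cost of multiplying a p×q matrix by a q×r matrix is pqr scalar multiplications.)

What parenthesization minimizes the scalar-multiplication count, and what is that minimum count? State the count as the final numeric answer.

1569

Adjacent pairs: A₁A₂ = 11·5·3 = 165; A₂A₃ = 5·3·15 = 225; A₃A₄ = 3·15·18 = 810.
Length 3: A₁..A₃: k=1: 0+225+11·5·15=1050; k=2: 165+0+11·3·15=660 → min 660 | A₂..A₄: k=2: 0+810+5·3·18=1080; k=3: 225+0+5·15·18=1575 → min 1080.
Length 4: A₁..A₄: k=1: 0+1080+11·5·18=2070; k=2: 165+810+11·3·18=1569; k=3: 660+0+11·15·18=3630 → min 1569.
Optimal parenthesization: ((A₁·A₂)·(A₃·A₄)) with cost 1569.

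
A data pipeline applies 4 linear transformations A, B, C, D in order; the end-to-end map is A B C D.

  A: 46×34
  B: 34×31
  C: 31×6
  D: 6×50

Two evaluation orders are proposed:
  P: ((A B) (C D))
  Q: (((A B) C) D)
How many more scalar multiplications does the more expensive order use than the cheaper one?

58244

Order P = ((A B) (C D)): (A B): 46×34 by 34×31 → 46×31, cost 46·34·31 = 48484; (C D): 31×6 by 6×50 → 31×50, cost 31·6·50 = 9300; ((A B) (C D)): 46×31 by 31×50 → 46×50, cost 46·31·50 = 71300; cumulative 129084. Total 129084.
Order Q = (((A B) C) D): (A B): 46×34 by 34×31 → 46×31, cost 46·34·31 = 48484; ((A B) C): 46×31 by 31×6 → 46×6, cost 46·31·6 = 8556; cumulative 57040; (((A B) C) D): 46×6 by 6×50 → 46×50, cost 46·6·50 = 13800; cumulative 70840. Total 70840.
Difference: |129084 − 70840| = 58244.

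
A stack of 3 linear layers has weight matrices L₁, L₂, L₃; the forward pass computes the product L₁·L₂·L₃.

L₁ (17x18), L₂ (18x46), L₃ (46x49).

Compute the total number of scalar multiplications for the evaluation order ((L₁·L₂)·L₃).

52394

(L₁·L₂): 17×18 by 18×46 → 17×46, cost 17·18·46 = 14076
((L₁·L₂)·L₃): 17×46 by 46×49 → 17×49, cost 17·46·49 = 38318; cumulative 52394
Total: 52394 scalar multiplications.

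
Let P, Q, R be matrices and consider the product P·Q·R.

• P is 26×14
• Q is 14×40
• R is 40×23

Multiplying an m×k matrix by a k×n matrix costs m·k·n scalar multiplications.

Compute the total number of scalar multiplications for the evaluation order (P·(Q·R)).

21252

(Q·R): 14×40 by 40×23 → 14×23, cost 14·40·23 = 12880
(P·(Q·R)): 26×14 by 14×23 → 26×23, cost 26·14·23 = 8372; cumulative 21252
Total: 21252 scalar multiplications.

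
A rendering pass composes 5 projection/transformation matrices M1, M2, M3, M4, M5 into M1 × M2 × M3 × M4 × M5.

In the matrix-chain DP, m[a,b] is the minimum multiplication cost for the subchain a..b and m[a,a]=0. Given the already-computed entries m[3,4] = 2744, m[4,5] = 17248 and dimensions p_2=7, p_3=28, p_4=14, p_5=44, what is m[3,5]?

m[3,5] = min over k∈[3,4] of m[3,k]+m[k+1,5]+p_{2}·p_k·p_{5}.
k=3: 0 + 17248 + 7·28·44 = 25872; k=4: 2744 + 0 + 7·14·44 = 7056.
Minimum: 7056 at k=4.

7056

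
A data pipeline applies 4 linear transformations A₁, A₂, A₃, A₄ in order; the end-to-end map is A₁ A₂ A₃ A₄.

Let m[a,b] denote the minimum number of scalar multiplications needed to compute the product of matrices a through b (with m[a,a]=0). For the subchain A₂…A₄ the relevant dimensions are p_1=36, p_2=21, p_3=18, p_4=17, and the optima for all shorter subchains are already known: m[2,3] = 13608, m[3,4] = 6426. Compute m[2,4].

m[2,4] = min over k∈[2,3] of m[2,k]+m[k+1,4]+p_{1}·p_k·p_{4}.
k=2: 0 + 6426 + 36·21·17 = 19278; k=3: 13608 + 0 + 36·18·17 = 24624.
Minimum: 19278 at k=2.

19278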